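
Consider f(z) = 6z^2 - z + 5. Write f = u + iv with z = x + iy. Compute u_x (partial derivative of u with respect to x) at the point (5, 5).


Step 1: f(z) = 6(x+iy)^2 - (x+iy) + 5
Step 2: u = 6(x^2 - y^2) - x + 5
Step 3: u_x = 12x - 1
Step 4: At (5, 5): u_x = 60 - 1 = 59

59


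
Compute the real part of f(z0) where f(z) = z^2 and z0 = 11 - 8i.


Step 1: z0 = 11 - 8i
Step 2: z0^2 = 11^2 - (-8)^2 - 176i
Step 3: real part = 121 - 64 = 57

57


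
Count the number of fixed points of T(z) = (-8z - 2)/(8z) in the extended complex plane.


Step 1: Fixed points satisfy T(z) = z
Step 2: 8z^2 + 8z + 2 = 0
Step 3: Discriminant = 8^2 - 4*8*2 = 0
Step 4: Number of fixed points = 1

1


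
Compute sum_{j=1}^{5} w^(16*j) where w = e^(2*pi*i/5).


Step 1: The sum sum_{j=1}^{n} w^(k*j) equals n if n | k, else 0.
Step 2: Here n = 5, k = 16
Step 3: Does n divide k? 5 | 16 -> False
Step 4: Sum = 0

0


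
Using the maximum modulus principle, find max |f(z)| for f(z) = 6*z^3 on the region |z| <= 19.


Step 1: On |z| = 19, |f(z)| = 6 * |z|^3 = 6 * 19^3
Step 2: By maximum modulus principle, maximum is on boundary.
Step 3: Maximum = 6 * 6859 = 41154

41154


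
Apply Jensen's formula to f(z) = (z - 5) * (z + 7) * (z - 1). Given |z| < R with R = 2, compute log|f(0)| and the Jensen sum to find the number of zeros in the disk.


Jensen's formula: (1/2pi)*integral log|f(Re^it)|dt = log|f(0)| + sum_{|a_k|<R} log(R/|a_k|)
Step 1: f(0) = (-5) * 7 * (-1) = 35
Step 2: log|f(0)| = log|5| + log|-7| + log|1| = 3.5553
Step 3: Zeros inside |z| < 2: 1
Step 4: Jensen sum = log(2/1) = 0.6931
Step 5: n(R) = number of terms in the Jensen sum = count of zeros inside |z| < 2 = 1

1


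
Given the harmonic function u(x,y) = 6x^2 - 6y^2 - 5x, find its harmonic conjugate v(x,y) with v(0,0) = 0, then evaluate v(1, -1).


Step 1: v_x = -u_y = 12y + 0
Step 2: v_y = u_x = 12x - 5
Step 3: v = 12xy - 5y + C
Step 4: v(0,0) = 0 => C = 0
Step 5: v(1, -1) = -7

-7


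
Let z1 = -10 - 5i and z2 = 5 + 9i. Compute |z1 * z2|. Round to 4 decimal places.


Step 1: |z1| = sqrt((-10)^2 + (-5)^2) = sqrt(125)
Step 2: |z2| = sqrt(5^2 + 9^2) = sqrt(106)
Step 3: |z1*z2| = |z1|*|z2| = sqrt(125) * sqrt(106) = sqrt(125 * 106) = sqrt(13250)
Step 4: = 115.1086

115.1086


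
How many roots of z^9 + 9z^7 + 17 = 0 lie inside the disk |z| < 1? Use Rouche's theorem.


Step 1: On |z| = 1 the three terms have sizes |z^9| = 1^9 = 1, |9z^7| = 9*1^7 = 9, |17| = 17
Step 2: The dominant term is g(z) = 17; let h(z) = z^9 + 9z^7 so f = g + h
Step 3: On |z| = 1: |g| = 17 and |h| <= 1 + 9 = 10
Step 4: Since 17 > 10, |h| < |g| on |z| = 1, so by Rouche f has the same number of zeros as g inside |z| < 1
Step 5: g(z) = 17 is a nonzero constant with no zeros inside |z| < 1. Answer = 0

0


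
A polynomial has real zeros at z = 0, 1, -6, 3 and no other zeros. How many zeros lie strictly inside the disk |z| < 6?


Step 1: Check each root:
  z = 0: |0| = 0 < 6
  z = 1: |1| = 1 < 6
  z = -6: |-6| = 6 >= 6
  z = 3: |3| = 3 < 6
Step 2: Count = 3

3


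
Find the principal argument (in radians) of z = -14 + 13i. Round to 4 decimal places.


Step 1: z = -14 + 13i
Step 2: arg(z) = atan2(13, -14)
Step 3: arg(z) = 2.3932

2.3932


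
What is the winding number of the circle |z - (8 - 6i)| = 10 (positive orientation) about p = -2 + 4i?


Step 1: Center c = (8, -6), radius = 10
Step 2: |p - c|^2 = (-10)^2 + 10^2 = 200
Step 3: r^2 = 100
Step 4: |p-c| > r so winding number = 0

0


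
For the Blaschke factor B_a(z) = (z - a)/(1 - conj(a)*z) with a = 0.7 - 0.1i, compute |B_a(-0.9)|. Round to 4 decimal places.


Step 1: Numerator z0 - a = -0.9 - (0.7 - 0.1i) = -1.6 + 0.1i
Step 2: Denominator 1 - conj(a)*z0 = 1 - (0.7 + 0.1i)*(-0.9) = 1.63 + 0.09i
Step 3: |z0 - a|^2 = (-1.6)^2 + 0.1^2 = 2.57; |1 - conj(a)*z0|^2 = 1.63^2 + 0.09^2 = 2.665
Step 4: |B_a(-0.9)| = sqrt(2.57 / 2.665) = sqrt(0.964353)
Step 5: = 0.982

0.982


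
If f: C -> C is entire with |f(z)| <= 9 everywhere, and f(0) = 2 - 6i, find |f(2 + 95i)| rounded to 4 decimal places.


Step 1: By Liouville's theorem, a bounded entire function is constant.
Step 2: f(z) = f(0) = 2 - 6i for all z.
Step 3: |f(w)| = |2 - 6i| = sqrt(4 + 36)
Step 4: = 6.3246

6.3246


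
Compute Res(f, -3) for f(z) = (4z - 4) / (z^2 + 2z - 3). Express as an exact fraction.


Step 1: Q(z) = z^2 + 2z - 3 = (z + 3)(z - 1)
Step 2: Q'(z) = 2z + 2
Step 3: Q'(-3) = -4, P(-3) = -16
Step 4: Res = P(-3)/Q'(-3) = -16/(-4) = 4

4


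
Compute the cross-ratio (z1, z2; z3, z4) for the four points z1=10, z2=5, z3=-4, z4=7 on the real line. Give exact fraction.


Step 1: (z1-z3)(z2-z4) = 14 * (-2) = -28
Step 2: (z1-z4)(z2-z3) = 3 * 9 = 27
Step 3: Cross-ratio = -28/27 = -28/27

-28/27


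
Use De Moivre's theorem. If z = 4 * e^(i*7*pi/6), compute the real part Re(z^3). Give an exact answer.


Step 1: By De Moivre's theorem, z^3 = 4^3 * e^(i*3*7*pi/6) = 64 * (cos(7*pi/2) + i*sin(7*pi/2))
Step 2: |z|^3 = 4^3 = 64
Step 3: Reduce the angle mod 2*pi: 7*pi/2 - 2*pi = 3*pi/2
Step 4: cos(3*pi/2) = 0
Step 5: Re(z^3) = 64 * 0 = 0

0


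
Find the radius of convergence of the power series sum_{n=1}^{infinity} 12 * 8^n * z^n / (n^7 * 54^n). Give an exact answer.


Step 1: General term a_n = 12 * 8^n / (n^7 * 54^n)
Step 2: By the root test, |a_n|^(1/n) = 12^(1/n) * 8 / (n^(7/n) * 54) -> 8/54 as n -> infinity (since 12^(1/n) -> 1 and n^(7/n) -> 1)
Step 3: R = 1/lim|a_n|^(1/n) = 54/8 = 27/4

27/4


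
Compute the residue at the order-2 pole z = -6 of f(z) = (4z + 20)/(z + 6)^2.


Step 1: Pole of order 2 at z = -6
Step 2: Res = lim d/dz [(z + 6)^2 * f(z)] as z -> -6
Step 3: (z + 6)^2 * f(z) = 4z + 20
Step 4: d/dz[4z + 20] = 4

4


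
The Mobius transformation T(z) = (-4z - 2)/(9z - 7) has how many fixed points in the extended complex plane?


Step 1: Fixed points satisfy T(z) = z
Step 2: 9z^2 - 3z + 2 = 0
Step 3: Discriminant = (-3)^2 - 4*9*2 = -63
Step 4: Number of fixed points = 2

2


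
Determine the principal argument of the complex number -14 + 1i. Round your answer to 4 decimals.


Step 1: z = -14 + 1i
Step 2: arg(z) = atan2(1, -14)
Step 3: arg(z) = 3.0703

3.0703


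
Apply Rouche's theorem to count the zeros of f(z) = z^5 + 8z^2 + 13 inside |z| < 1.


Step 1: On |z| = 1 the three terms have sizes |z^5| = 1^5 = 1, |8z^2| = 8*1^2 = 8, |13| = 13
Step 2: The dominant term is g(z) = 13; let h(z) = z^5 + 8z^2 so f = g + h
Step 3: On |z| = 1: |g| = 13 and |h| <= 1 + 8 = 9
Step 4: Since 13 > 9, |h| < |g| on |z| = 1, so by Rouche f has the same number of zeros as g inside |z| < 1
Step 5: g(z) = 13 is a nonzero constant with no zeros inside |z| < 1. Answer = 0

0


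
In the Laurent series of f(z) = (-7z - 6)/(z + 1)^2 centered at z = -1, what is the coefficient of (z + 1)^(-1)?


Step 1: Write the numerator in powers of (z + 1): -7z - 6 = -7(z + 1) + (-7*(-1) - 6) = -7(z + 1) + 1
Step 2: Divide by (z + 1)^2: f(z) = (z + 1)^(-2) - 7(z + 1)^(-1)
Step 3: This finite sum is the Laurent series of f about z = -1.
Step 4: Coefficient of (z + 1)^(-1) = coefficient of (z + 1) in the re-centred numerator = -7

-7


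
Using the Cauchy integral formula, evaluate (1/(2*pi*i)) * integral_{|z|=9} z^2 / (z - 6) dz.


Step 1: f(z) = z^2, a = 6 is inside |z| = 9
Step 2: By Cauchy integral formula: (1/(2pi*i)) * integral = f(a)
Step 3: f(6) = 6^2 = 36

36


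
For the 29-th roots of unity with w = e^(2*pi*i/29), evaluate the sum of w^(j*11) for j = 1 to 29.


Step 1: The sum sum_{j=1}^{n} w^(k*j) equals n if n | k, else 0.
Step 2: Here n = 29, k = 11
Step 3: Does n divide k? 29 | 11 -> False
Step 4: Sum = 0

0


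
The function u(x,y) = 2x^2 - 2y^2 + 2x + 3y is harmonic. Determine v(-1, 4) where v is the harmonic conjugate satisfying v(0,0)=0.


Step 1: v_x = -u_y = 4y - 3
Step 2: v_y = u_x = 4x + 2
Step 3: v = 4xy - 3x + 2y + C
Step 4: v(0,0) = 0 => C = 0
Step 5: v(-1, 4) = -5

-5


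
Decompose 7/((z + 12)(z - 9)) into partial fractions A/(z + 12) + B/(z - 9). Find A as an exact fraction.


Step 1: Multiply both sides by (z + 12) and set z = -12
Step 2: A = 7 / (-12 - 9)
Step 3: A = 7 / (-21)
Step 4: A = -1/3

-1/3


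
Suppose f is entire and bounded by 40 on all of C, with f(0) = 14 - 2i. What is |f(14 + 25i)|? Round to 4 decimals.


Step 1: By Liouville's theorem, a bounded entire function is constant.
Step 2: f(z) = f(0) = 14 - 2i for all z.
Step 3: |f(w)| = |14 - 2i| = sqrt(196 + 4)
Step 4: = 14.1421

14.1421


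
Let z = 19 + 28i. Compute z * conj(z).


Step 1: conj(z) = 19 - 28i
Step 2: z * conj(z) = 19^2 + 28^2
Step 3: = 361 + 784 = 1145

1145


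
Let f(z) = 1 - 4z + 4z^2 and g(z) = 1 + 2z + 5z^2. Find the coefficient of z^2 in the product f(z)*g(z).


Step 1: z^2 term in f*g comes from: (1)*(5z^2) + (-4z)*(2z) + (4z^2)*(1)
Step 2: = 5 - 8 + 4
Step 3: = 1

1


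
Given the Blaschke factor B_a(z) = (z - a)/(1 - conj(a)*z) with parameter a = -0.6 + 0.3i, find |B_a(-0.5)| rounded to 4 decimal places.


Step 1: Numerator z0 - a = -0.5 - (-0.6 + 0.3i) = 0.1 - 0.3i
Step 2: Denominator 1 - conj(a)*z0 = 1 - (-0.6 - 0.3i)*(-0.5) = 0.7 - 0.15i
Step 3: |z0 - a|^2 = 0.1^2 + (-0.3)^2 = 0.1; |1 - conj(a)*z0|^2 = 0.7^2 + (-0.15)^2 = 0.5125
Step 4: |B_a(-0.5)| = sqrt(0.1 / 0.5125) = sqrt(0.195122)
Step 5: = 0.4417

0.4417


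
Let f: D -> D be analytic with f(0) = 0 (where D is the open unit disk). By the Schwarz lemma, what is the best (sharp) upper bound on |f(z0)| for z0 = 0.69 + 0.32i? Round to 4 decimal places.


Step 1: Schwarz lemma: if f: D -> D is analytic with f(0) = 0, then |f(z)| <= |z| for all z in D, and this is sharp (f(z) = z).
Step 2: |z0|^2 = 0.69^2 + 0.32^2 = 0.5785
Step 3: |z0| = sqrt(0.5785) = 0.760592
Step 4: Best bound = |z0| = 0.7606

0.7606


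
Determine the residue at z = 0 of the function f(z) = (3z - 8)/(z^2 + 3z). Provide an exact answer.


Step 1: Q(z) = z^2 + 3z = (z)(z + 3)
Step 2: Q'(z) = 2z + 3
Step 3: Q'(0) = 3, P(0) = -8
Step 4: Res = P(0)/Q'(0) = -8/3 = -8/3

-8/3


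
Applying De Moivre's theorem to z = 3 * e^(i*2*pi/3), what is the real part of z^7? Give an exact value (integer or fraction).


Step 1: By De Moivre's theorem, z^7 = 3^7 * e^(i*7*2*pi/3) = 2187 * (cos(14*pi/3) + i*sin(14*pi/3))
Step 2: |z|^7 = 3^7 = 2187
Step 3: Reduce the angle mod 2*pi: 14*pi/3 - 4*pi = 2*pi/3
Step 4: cos(2*pi/3) = -1/2
Step 5: Re(z^7) = 2187 * (-1/2) = -2187/2

-2187/2


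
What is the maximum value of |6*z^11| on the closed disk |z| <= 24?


Step 1: On |z| = 24, |f(z)| = 6 * |z|^11 = 6 * 24^11
Step 2: By maximum modulus principle, maximum is on boundary.
Step 3: Maximum = 6 * 1521681143169024 = 9130086859014144

9130086859014144


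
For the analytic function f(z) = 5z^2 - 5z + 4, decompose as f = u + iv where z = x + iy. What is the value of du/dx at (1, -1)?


Step 1: f(z) = 5(x+iy)^2 - 5(x+iy) + 4
Step 2: u = 5(x^2 - y^2) - 5x + 4
Step 3: u_x = 10x - 5
Step 4: At (1, -1): u_x = 10 - 5 = 5

5


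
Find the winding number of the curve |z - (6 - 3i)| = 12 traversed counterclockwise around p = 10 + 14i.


Step 1: Center c = (6, -3), radius = 12
Step 2: |p - c|^2 = 4^2 + 17^2 = 305
Step 3: r^2 = 144
Step 4: |p-c| > r so winding number = 0

0


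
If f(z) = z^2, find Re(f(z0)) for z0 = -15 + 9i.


Step 1: z0 = -15 + 9i
Step 2: z0^2 = (-15)^2 - 9^2 - 270i
Step 3: real part = 225 - 81 = 144

144


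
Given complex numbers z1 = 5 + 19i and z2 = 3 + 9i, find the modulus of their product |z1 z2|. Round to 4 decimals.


Step 1: |z1| = sqrt(5^2 + 19^2) = sqrt(386)
Step 2: |z2| = sqrt(3^2 + 9^2) = sqrt(90)
Step 3: |z1*z2| = |z1|*|z2| = sqrt(386) * sqrt(90) = sqrt(386 * 90) = sqrt(34740)
Step 4: = 186.3867

186.3867


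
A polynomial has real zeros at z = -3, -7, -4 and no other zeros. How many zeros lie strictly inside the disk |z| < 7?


Step 1: Check each root:
  z = -3: |-3| = 3 < 7
  z = -7: |-7| = 7 >= 7
  z = -4: |-4| = 4 < 7
Step 2: Count = 2

2


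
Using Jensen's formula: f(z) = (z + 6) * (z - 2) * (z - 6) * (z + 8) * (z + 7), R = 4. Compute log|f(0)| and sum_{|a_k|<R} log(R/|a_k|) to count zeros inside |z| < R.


Jensen's formula: (1/2pi)*integral log|f(Re^it)|dt = log|f(0)| + sum_{|a_k|<R} log(R/|a_k|)
Step 1: f(0) = 6 * (-2) * (-6) * 8 * 7 = 4032
Step 2: log|f(0)| = log|-6| + log|2| + log|6| + log|-8| + log|-7| = 8.302
Step 3: Zeros inside |z| < 4: 2
Step 4: Jensen sum = log(4/2) = 0.6931
Step 5: n(R) = number of terms in the Jensen sum = count of zeros inside |z| < 4 = 1

1


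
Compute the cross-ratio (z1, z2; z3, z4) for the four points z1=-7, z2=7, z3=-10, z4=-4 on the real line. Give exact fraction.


Step 1: (z1-z3)(z2-z4) = 3 * 11 = 33
Step 2: (z1-z4)(z2-z3) = (-3) * 17 = -51
Step 3: Cross-ratio = -33/51 = -11/17

-11/17


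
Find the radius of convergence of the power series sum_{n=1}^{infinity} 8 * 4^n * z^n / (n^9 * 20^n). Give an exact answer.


Step 1: General term a_n = 8 * 4^n / (n^9 * 20^n)
Step 2: By the root test, |a_n|^(1/n) = 8^(1/n) * 4 / (n^(9/n) * 20) -> 4/20 as n -> infinity (since 8^(1/n) -> 1 and n^(9/n) -> 1)
Step 3: R = 1/lim|a_n|^(1/n) = 20/4 = 5

5


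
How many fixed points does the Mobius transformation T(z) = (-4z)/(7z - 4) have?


Step 1: Fixed points satisfy T(z) = z
Step 2: 7z^2 = 0
Step 3: Discriminant = 0^2 - 4*7*0 = 0
Step 4: Number of fixed points = 1

1


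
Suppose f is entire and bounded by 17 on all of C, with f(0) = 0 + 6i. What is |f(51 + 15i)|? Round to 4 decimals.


Step 1: By Liouville's theorem, a bounded entire function is constant.
Step 2: f(z) = f(0) = 0 + 6i for all z.
Step 3: |f(w)| = |0 + 6i| = sqrt(0 + 36)
Step 4: = 6.0

6.0


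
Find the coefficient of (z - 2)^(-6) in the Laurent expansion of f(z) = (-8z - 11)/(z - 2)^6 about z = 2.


Step 1: Write the numerator in powers of (z - 2): -8z - 11 = -8(z - 2) + (-8*2 - 11) = -8(z - 2) - 27
Step 2: Divide by (z - 2)^6: f(z) = -27(z - 2)^(-6) - 8(z - 2)^(-5)
Step 3: This finite sum is the Laurent series of f about z = 2.
Step 4: Coefficient of (z - 2)^(-6) = -8*2 - 11 = -27

-27


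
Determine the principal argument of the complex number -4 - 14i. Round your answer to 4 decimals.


Step 1: z = -4 - 14i
Step 2: arg(z) = atan2(-14, -4)
Step 3: arg(z) = -1.8491

-1.8491


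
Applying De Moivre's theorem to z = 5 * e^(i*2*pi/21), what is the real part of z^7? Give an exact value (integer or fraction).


Step 1: By De Moivre's theorem, z^7 = 5^7 * e^(i*7*2*pi/21) = 78125 * (cos(2*pi/3) + i*sin(2*pi/3))
Step 2: |z|^7 = 5^7 = 78125
Step 3: The angle 2*pi/3 already lies in [0, 2*pi)
Step 4: cos(2*pi/3) = -1/2
Step 5: Re(z^7) = 78125 * (-1/2) = -78125/2

-78125/2


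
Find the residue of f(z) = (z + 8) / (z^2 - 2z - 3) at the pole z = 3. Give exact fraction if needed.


Step 1: Q(z) = z^2 - 2z - 3 = (z - 3)(z + 1)
Step 2: Q'(z) = 2z - 2
Step 3: Q'(3) = 4, P(3) = 11
Step 4: Res = P(3)/Q'(3) = 11/4 = 11/4

11/4


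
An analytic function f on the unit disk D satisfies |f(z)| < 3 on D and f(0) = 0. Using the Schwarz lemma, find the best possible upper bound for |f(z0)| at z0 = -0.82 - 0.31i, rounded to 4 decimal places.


Step 1: g = f/3 maps D -> D with g(0) = 0, so by the Schwarz lemma |g(z)| <= |z|, i.e. |f(z)| <= 3|z|; this is sharp (f(z) = 3z).
Step 2: |z0|^2 = (-0.82)^2 + (-0.31)^2 = 0.7685
Step 3: |z0| = sqrt(0.7685) = 0.876641
Step 4: Best bound = 3 * |z0| = 3 * 0.876641 = 2.6299

2.6299


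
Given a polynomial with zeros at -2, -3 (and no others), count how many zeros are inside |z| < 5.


Step 1: Check each root:
  z = -2: |-2| = 2 < 5
  z = -3: |-3| = 3 < 5
Step 2: Count = 2

2


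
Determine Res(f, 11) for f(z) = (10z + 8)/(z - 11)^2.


Step 1: Pole of order 2 at z = 11
Step 2: Res = lim d/dz [(z - 11)^2 * f(z)] as z -> 11
Step 3: (z - 11)^2 * f(z) = 10z + 8
Step 4: d/dz[10z + 8] = 10

10


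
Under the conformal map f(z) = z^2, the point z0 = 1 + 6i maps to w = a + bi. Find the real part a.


Step 1: z0 = 1 + 6i
Step 2: z0^2 = 1^2 - 6^2 + 12i
Step 3: real part = 1 - 36 = -35

-35


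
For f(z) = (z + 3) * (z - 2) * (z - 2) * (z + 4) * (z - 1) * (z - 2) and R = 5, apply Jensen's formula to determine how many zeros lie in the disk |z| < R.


Jensen's formula: (1/2pi)*integral log|f(Re^it)|dt = log|f(0)| + sum_{|a_k|<R} log(R/|a_k|)
Step 1: f(0) = 3 * (-2) * (-2) * 4 * (-1) * (-2) = 96
Step 2: log|f(0)| = log|-3| + log|2| + log|2| + log|-4| + log|1| + log|2| = 4.5643
Step 3: Zeros inside |z| < 5: -3, 2, 2, -4, 1, 2
Step 4: Jensen sum = log(5/3) + log(5/2) + log(5/2) + log(5/4) + log(5/1) + log(5/2) = 5.0923
Step 5: n(R) = number of terms in the Jensen sum = count of zeros inside |z| < 5 = 6

6


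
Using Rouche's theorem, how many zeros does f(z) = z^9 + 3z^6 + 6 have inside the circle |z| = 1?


Step 1: On |z| = 1 the three terms have sizes |z^9| = 1^9 = 1, |3z^6| = 3*1^6 = 3, |6| = 6
Step 2: The dominant term is g(z) = 6; let h(z) = z^9 + 3z^6 so f = g + h
Step 3: On |z| = 1: |g| = 6 and |h| <= 1 + 3 = 4
Step 4: Since 6 > 4, |h| < |g| on |z| = 1, so by Rouche f has the same number of zeros as g inside |z| < 1
Step 5: g(z) = 6 is a nonzero constant with no zeros inside |z| < 1. Answer = 0

0


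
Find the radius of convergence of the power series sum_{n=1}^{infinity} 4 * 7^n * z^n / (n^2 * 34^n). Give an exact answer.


Step 1: General term a_n = 4 * 7^n / (n^2 * 34^n)
Step 2: By the root test, |a_n|^(1/n) = 4^(1/n) * 7 / (n^(2/n) * 34) -> 7/34 as n -> infinity (since 4^(1/n) -> 1 and n^(2/n) -> 1)
Step 3: R = 1/lim|a_n|^(1/n) = 34/7

34/7


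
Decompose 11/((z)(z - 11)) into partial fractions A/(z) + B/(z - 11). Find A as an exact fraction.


Step 1: Multiply both sides by (z) and set z = 0
Step 2: A = 11 / (0 - 11)
Step 3: A = 11 / (-11)
Step 4: A = -1

-1


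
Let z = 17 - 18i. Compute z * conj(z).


Step 1: conj(z) = 17 + 18i
Step 2: z * conj(z) = 17^2 + (-18)^2
Step 3: = 289 + 324 = 613

613


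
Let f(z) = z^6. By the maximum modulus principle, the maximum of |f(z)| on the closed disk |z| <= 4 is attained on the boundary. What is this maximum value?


Step 1: On |z| = 4, |f(z)| = |z|^6 = 4^6
Step 2: By maximum modulus principle, maximum is on boundary.
Step 3: Maximum = 4096 = 4096

4096


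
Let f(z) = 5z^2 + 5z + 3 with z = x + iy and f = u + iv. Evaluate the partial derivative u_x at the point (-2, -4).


Step 1: f(z) = 5(x+iy)^2 + 5(x+iy) + 3
Step 2: u = 5(x^2 - y^2) + 5x + 3
Step 3: u_x = 10x + 5
Step 4: At (-2, -4): u_x = -20 + 5 = -15

-15


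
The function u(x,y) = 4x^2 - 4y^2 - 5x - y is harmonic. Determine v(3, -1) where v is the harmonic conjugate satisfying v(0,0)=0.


Step 1: v_x = -u_y = 8y + 1
Step 2: v_y = u_x = 8x - 5
Step 3: v = 8xy + x - 5y + C
Step 4: v(0,0) = 0 => C = 0
Step 5: v(3, -1) = -16

-16


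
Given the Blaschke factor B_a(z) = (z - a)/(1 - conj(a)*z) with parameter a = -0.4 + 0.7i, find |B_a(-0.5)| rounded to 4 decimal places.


Step 1: Numerator z0 - a = -0.5 - (-0.4 + 0.7i) = -0.1 - 0.7i
Step 2: Denominator 1 - conj(a)*z0 = 1 - (-0.4 - 0.7i)*(-0.5) = 0.8 - 0.35i
Step 3: |z0 - a|^2 = (-0.1)^2 + (-0.7)^2 = 0.5; |1 - conj(a)*z0|^2 = 0.8^2 + (-0.35)^2 = 0.7625
Step 4: |B_a(-0.5)| = sqrt(0.5 / 0.7625) = sqrt(0.655738)
Step 5: = 0.8098

0.8098


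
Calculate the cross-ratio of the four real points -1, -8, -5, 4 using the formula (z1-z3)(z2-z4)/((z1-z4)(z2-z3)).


Step 1: (z1-z3)(z2-z4) = 4 * (-12) = -48
Step 2: (z1-z4)(z2-z3) = (-5) * (-3) = 15
Step 3: Cross-ratio = -48/15 = -16/5

-16/5


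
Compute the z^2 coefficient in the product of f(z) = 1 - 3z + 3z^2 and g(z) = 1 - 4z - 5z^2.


Step 1: z^2 term in f*g comes from: (1)*(-5z^2) + (-3z)*(-4z) + (3z^2)*(1)
Step 2: = -5 + 12 + 3
Step 3: = 10

10


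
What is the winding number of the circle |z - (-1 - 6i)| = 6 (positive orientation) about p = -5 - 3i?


Step 1: Center c = (-1, -6), radius = 6
Step 2: |p - c|^2 = (-4)^2 + 3^2 = 25
Step 3: r^2 = 36
Step 4: |p-c| < r so winding number = 1

1


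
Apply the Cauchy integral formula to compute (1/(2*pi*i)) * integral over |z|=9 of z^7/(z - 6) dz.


Step 1: f(z) = z^7, a = 6 is inside |z| = 9
Step 2: By Cauchy integral formula: (1/(2pi*i)) * integral = f(a)
Step 3: f(6) = 6^7 = 279936

279936


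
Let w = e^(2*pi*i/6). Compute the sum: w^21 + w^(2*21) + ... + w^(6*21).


Step 1: The sum sum_{j=1}^{n} w^(k*j) equals n if n | k, else 0.
Step 2: Here n = 6, k = 21
Step 3: Does n divide k? 6 | 21 -> False
Step 4: Sum = 0

0


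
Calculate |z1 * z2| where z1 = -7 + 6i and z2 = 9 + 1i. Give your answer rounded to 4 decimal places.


Step 1: |z1| = sqrt((-7)^2 + 6^2) = sqrt(85)
Step 2: |z2| = sqrt(9^2 + 1^2) = sqrt(82)
Step 3: |z1*z2| = |z1|*|z2| = sqrt(85) * sqrt(82) = sqrt(85 * 82) = sqrt(6970)
Step 4: = 83.4865

83.4865


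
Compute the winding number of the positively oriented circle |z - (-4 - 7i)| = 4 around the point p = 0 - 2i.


Step 1: Center c = (-4, -7), radius = 4
Step 2: |p - c|^2 = 4^2 + 5^2 = 41
Step 3: r^2 = 16
Step 4: |p-c| > r so winding number = 0

0


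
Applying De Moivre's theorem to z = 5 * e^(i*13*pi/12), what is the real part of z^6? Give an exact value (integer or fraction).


Step 1: By De Moivre's theorem, z^6 = 5^6 * e^(i*6*13*pi/12) = 15625 * (cos(13*pi/2) + i*sin(13*pi/2))
Step 2: |z|^6 = 5^6 = 15625
Step 3: Reduce the angle mod 2*pi: 13*pi/2 - 6*pi = pi/2
Step 4: cos(pi/2) = 0
Step 5: Re(z^6) = 15625 * 0 = 0

0


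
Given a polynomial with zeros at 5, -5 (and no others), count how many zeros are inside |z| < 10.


Step 1: Check each root:
  z = 5: |5| = 5 < 10
  z = -5: |-5| = 5 < 10
Step 2: Count = 2

2


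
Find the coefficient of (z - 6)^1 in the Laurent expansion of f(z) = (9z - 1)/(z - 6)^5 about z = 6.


Step 1: Write the numerator in powers of (z - 6): 9z - 1 = 9(z - 6) + (9*6 - 1) = 9(z - 6) + 53
Step 2: Divide by (z - 6)^5: f(z) = 53(z - 6)^(-5) + 9(z - 6)^(-4)
Step 3: This finite sum is the Laurent series of f about z = 6.
Step 4: Only the powers -5 and -4 appear, so the coefficient of (z - 6)^1 = 0

0


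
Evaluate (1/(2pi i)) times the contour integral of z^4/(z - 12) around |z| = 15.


Step 1: f(z) = z^4, a = 12 is inside |z| = 15
Step 2: By Cauchy integral formula: (1/(2pi*i)) * integral = f(a)
Step 3: f(12) = 12^4 = 20736

20736


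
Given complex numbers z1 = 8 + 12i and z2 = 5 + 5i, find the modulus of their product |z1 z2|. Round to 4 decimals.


Step 1: |z1| = sqrt(8^2 + 12^2) = sqrt(208)
Step 2: |z2| = sqrt(5^2 + 5^2) = sqrt(50)
Step 3: |z1*z2| = |z1|*|z2| = sqrt(208) * sqrt(50) = sqrt(208 * 50) = sqrt(10400)
Step 4: = 101.9804

101.9804


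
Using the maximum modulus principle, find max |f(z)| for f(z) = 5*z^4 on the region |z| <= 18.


Step 1: On |z| = 18, |f(z)| = 5 * |z|^4 = 5 * 18^4
Step 2: By maximum modulus principle, maximum is on boundary.
Step 3: Maximum = 5 * 104976 = 524880

524880


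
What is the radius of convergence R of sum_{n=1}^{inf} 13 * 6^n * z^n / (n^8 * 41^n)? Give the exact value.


Step 1: General term a_n = 13 * 6^n / (n^8 * 41^n)
Step 2: By the root test, |a_n|^(1/n) = 13^(1/n) * 6 / (n^(8/n) * 41) -> 6/41 as n -> infinity (since 13^(1/n) -> 1 and n^(8/n) -> 1)
Step 3: R = 1/lim|a_n|^(1/n) = 41/6

41/6


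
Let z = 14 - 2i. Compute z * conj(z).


Step 1: conj(z) = 14 + 2i
Step 2: z * conj(z) = 14^2 + (-2)^2
Step 3: = 196 + 4 = 200

200


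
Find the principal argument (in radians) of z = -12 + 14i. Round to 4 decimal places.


Step 1: z = -12 + 14i
Step 2: arg(z) = atan2(14, -12)
Step 3: arg(z) = 2.2794

2.2794


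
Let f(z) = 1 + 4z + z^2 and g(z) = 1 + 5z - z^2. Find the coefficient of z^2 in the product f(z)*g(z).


Step 1: z^2 term in f*g comes from: (1)*(-z^2) + (4z)*(5z) + (z^2)*(1)
Step 2: = -1 + 20 + 1
Step 3: = 20

20


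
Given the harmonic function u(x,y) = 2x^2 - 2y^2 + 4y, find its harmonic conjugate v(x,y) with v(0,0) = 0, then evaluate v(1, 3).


Step 1: v_x = -u_y = 4y - 4
Step 2: v_y = u_x = 4x + 0
Step 3: v = 4xy - 4x + C
Step 4: v(0,0) = 0 => C = 0
Step 5: v(1, 3) = 8

8


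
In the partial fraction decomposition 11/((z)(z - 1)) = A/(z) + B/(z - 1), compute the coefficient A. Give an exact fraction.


Step 1: Multiply both sides by (z) and set z = 0
Step 2: A = 11 / (0 - 1)
Step 3: A = 11 / (-1)
Step 4: A = -11

-11


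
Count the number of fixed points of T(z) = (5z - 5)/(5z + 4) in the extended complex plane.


Step 1: Fixed points satisfy T(z) = z
Step 2: 5z^2 - z + 5 = 0
Step 3: Discriminant = (-1)^2 - 4*5*5 = -99
Step 4: Number of fixed points = 2

2


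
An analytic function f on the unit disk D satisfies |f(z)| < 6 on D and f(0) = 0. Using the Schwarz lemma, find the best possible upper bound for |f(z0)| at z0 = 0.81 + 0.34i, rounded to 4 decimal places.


Step 1: g = f/6 maps D -> D with g(0) = 0, so by the Schwarz lemma |g(z)| <= |z|, i.e. |f(z)| <= 6|z|; this is sharp (f(z) = 6z).
Step 2: |z0|^2 = 0.81^2 + 0.34^2 = 0.7717
Step 3: |z0| = sqrt(0.7717) = 0.878465
Step 4: Best bound = 6 * |z0| = 6 * 0.878465 = 5.2708

5.2708


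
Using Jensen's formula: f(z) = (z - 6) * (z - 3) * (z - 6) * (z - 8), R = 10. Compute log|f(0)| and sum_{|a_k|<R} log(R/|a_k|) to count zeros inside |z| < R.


Jensen's formula: (1/2pi)*integral log|f(Re^it)|dt = log|f(0)| + sum_{|a_k|<R} log(R/|a_k|)
Step 1: f(0) = (-6) * (-3) * (-6) * (-8) = 864
Step 2: log|f(0)| = log|6| + log|3| + log|6| + log|8| = 6.7616
Step 3: Zeros inside |z| < 10: 6, 3, 6, 8
Step 4: Jensen sum = log(10/6) + log(10/3) + log(10/6) + log(10/8) = 2.4488
Step 5: n(R) = number of terms in the Jensen sum = count of zeros inside |z| < 10 = 4

4


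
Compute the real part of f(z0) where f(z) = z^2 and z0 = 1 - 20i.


Step 1: z0 = 1 - 20i
Step 2: z0^2 = 1^2 - (-20)^2 - 40i
Step 3: real part = 1 - 400 = -399

-399


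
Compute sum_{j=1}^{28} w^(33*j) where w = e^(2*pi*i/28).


Step 1: The sum sum_{j=1}^{n} w^(k*j) equals n if n | k, else 0.
Step 2: Here n = 28, k = 33
Step 3: Does n divide k? 28 | 33 -> False
Step 4: Sum = 0

0


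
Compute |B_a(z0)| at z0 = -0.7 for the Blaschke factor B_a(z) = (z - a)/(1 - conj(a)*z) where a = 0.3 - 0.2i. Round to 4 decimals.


Step 1: Numerator z0 - a = -0.7 - (0.3 - 0.2i) = -1 + 0.2i
Step 2: Denominator 1 - conj(a)*z0 = 1 - (0.3 + 0.2i)*(-0.7) = 1.21 + 0.14i
Step 3: |z0 - a|^2 = (-1)^2 + 0.2^2 = 1.04; |1 - conj(a)*z0|^2 = 1.21^2 + 0.14^2 = 1.4837
Step 4: |B_a(-0.7)| = sqrt(1.04 / 1.4837) = sqrt(0.70095)
Step 5: = 0.8372

0.8372


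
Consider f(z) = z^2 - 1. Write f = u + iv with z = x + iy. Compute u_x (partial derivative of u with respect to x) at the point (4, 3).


Step 1: f(z) = (x+iy)^2 - 1
Step 2: u = (x^2 - y^2) - 1
Step 3: u_x = 2x + 0
Step 4: At (4, 3): u_x = 8 + 0 = 8

8


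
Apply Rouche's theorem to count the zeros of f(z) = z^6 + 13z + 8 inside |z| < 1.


Step 1: On |z| = 1 the three terms have sizes |z^6| = 1^6 = 1, |13z| = 13*1 = 13, |8| = 8
Step 2: The dominant term is g(z) = 13z; let h(z) = z^6 + 8 so f = g + h
Step 3: On |z| = 1: |g| = 13 and |h| <= 1 + 8 = 9
Step 4: Since 13 > 9, |h| < |g| on |z| = 1, so by Rouche f has the same number of zeros as g inside |z| < 1
Step 5: g(z) = 13z has 1 zero (at the origin, multiplicity 1) inside |z| < 1. Answer = 1

1


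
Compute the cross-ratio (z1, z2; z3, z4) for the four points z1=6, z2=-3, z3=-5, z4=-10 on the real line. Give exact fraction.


Step 1: (z1-z3)(z2-z4) = 11 * 7 = 77
Step 2: (z1-z4)(z2-z3) = 16 * 2 = 32
Step 3: Cross-ratio = 77/32 = 77/32

77/32


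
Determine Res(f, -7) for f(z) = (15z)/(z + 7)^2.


Step 1: Pole of order 2 at z = -7
Step 2: Res = lim d/dz [(z + 7)^2 * f(z)] as z -> -7
Step 3: (z + 7)^2 * f(z) = 15z
Step 4: d/dz[15z] = 15

15


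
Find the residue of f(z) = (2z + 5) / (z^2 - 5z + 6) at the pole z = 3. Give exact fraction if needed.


Step 1: Q(z) = z^2 - 5z + 6 = (z - 3)(z - 2)
Step 2: Q'(z) = 2z - 5
Step 3: Q'(3) = 1, P(3) = 11
Step 4: Res = P(3)/Q'(3) = 11/1 = 11

11


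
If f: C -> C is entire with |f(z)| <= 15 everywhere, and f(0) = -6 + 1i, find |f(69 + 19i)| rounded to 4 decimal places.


Step 1: By Liouville's theorem, a bounded entire function is constant.
Step 2: f(z) = f(0) = -6 + 1i for all z.
Step 3: |f(w)| = |-6 + 1i| = sqrt(36 + 1)
Step 4: = 6.0828

6.0828


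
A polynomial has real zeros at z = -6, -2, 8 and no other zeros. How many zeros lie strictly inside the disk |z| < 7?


Step 1: Check each root:
  z = -6: |-6| = 6 < 7
  z = -2: |-2| = 2 < 7
  z = 8: |8| = 8 >= 7
Step 2: Count = 2

2


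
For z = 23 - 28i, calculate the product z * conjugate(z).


Step 1: conj(z) = 23 + 28i
Step 2: z * conj(z) = 23^2 + (-28)^2
Step 3: = 529 + 784 = 1313

1313


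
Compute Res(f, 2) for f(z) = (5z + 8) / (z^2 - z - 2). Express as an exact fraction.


Step 1: Q(z) = z^2 - z - 2 = (z - 2)(z + 1)
Step 2: Q'(z) = 2z - 1
Step 3: Q'(2) = 3, P(2) = 18
Step 4: Res = P(2)/Q'(2) = 18/3 = 6

6


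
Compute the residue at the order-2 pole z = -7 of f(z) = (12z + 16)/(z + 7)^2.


Step 1: Pole of order 2 at z = -7
Step 2: Res = lim d/dz [(z + 7)^2 * f(z)] as z -> -7
Step 3: (z + 7)^2 * f(z) = 12z + 16
Step 4: d/dz[12z + 16] = 12

12


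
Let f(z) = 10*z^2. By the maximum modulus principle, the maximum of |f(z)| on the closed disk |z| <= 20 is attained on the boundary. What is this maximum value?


Step 1: On |z| = 20, |f(z)| = 10 * |z|^2 = 10 * 20^2
Step 2: By maximum modulus principle, maximum is on boundary.
Step 3: Maximum = 10 * 400 = 4000

4000


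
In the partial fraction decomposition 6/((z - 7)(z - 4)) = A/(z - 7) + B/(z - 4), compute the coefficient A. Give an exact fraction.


Step 1: Multiply both sides by (z - 7) and set z = 7
Step 2: A = 6 / (7 - 4)
Step 3: A = 6 / 3
Step 4: A = 2

2


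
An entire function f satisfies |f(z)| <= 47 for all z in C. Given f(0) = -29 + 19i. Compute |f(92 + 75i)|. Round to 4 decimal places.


Step 1: By Liouville's theorem, a bounded entire function is constant.
Step 2: f(z) = f(0) = -29 + 19i for all z.
Step 3: |f(w)| = |-29 + 19i| = sqrt(841 + 361)
Step 4: = 34.6699

34.6699


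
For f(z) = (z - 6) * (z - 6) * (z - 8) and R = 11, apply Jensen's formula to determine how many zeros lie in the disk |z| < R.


Jensen's formula: (1/2pi)*integral log|f(Re^it)|dt = log|f(0)| + sum_{|a_k|<R} log(R/|a_k|)
Step 1: f(0) = (-6) * (-6) * (-8) = -288
Step 2: log|f(0)| = log|6| + log|6| + log|8| = 5.663
Step 3: Zeros inside |z| < 11: 6, 6, 8
Step 4: Jensen sum = log(11/6) + log(11/6) + log(11/8) = 1.5307
Step 5: n(R) = number of terms in the Jensen sum = count of zeros inside |z| < 11 = 3

3


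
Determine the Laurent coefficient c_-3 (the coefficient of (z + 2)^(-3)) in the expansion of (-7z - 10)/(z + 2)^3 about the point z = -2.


Step 1: Write the numerator in powers of (z + 2): -7z - 10 = -7(z + 2) + (-7*(-2) - 10) = -7(z + 2) + 4
Step 2: Divide by (z + 2)^3: f(z) = 4(z + 2)^(-3) - 7(z + 2)^(-2)
Step 3: This finite sum is the Laurent series of f about z = -2.
Step 4: Coefficient of (z + 2)^(-3) = -7*(-2) - 10 = 4

4


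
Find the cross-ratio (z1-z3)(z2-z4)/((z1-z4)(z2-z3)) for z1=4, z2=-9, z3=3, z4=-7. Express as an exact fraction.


Step 1: (z1-z3)(z2-z4) = 1 * (-2) = -2
Step 2: (z1-z4)(z2-z3) = 11 * (-12) = -132
Step 3: Cross-ratio = 2/132 = 1/66

1/66


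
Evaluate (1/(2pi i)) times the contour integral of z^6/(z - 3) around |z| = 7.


Step 1: f(z) = z^6, a = 3 is inside |z| = 7
Step 2: By Cauchy integral formula: (1/(2pi*i)) * integral = f(a)
Step 3: f(3) = 3^6 = 729

729


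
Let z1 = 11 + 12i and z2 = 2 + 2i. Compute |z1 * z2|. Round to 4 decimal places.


Step 1: |z1| = sqrt(11^2 + 12^2) = sqrt(265)
Step 2: |z2| = sqrt(2^2 + 2^2) = sqrt(8)
Step 3: |z1*z2| = |z1|*|z2| = sqrt(265) * sqrt(8) = sqrt(265 * 8) = sqrt(2120)
Step 4: = 46.0435

46.0435


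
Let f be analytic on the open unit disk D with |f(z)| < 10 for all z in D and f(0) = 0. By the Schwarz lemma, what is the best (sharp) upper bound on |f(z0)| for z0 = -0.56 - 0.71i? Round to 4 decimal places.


Step 1: g = f/10 maps D -> D with g(0) = 0, so by the Schwarz lemma |g(z)| <= |z|, i.e. |f(z)| <= 10|z|; this is sharp (f(z) = 10z).
Step 2: |z0|^2 = (-0.56)^2 + (-0.71)^2 = 0.8177
Step 3: |z0| = sqrt(0.8177) = 0.904268
Step 4: Best bound = 10 * |z0| = 10 * 0.904268 = 9.0427

9.0427


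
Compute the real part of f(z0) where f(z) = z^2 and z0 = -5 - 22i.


Step 1: z0 = -5 - 22i
Step 2: z0^2 = (-5)^2 - (-22)^2 + 220i
Step 3: real part = 25 - 484 = -459

-459


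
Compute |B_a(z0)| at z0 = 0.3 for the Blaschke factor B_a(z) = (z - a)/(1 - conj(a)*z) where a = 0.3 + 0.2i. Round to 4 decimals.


Step 1: Numerator z0 - a = 0.3 - (0.3 + 0.2i) = 0 - 0.2i
Step 2: Denominator 1 - conj(a)*z0 = 1 - (0.3 - 0.2i)*0.3 = 0.91 + 0.06i
Step 3: |z0 - a|^2 = 0^2 + (-0.2)^2 = 0.04; |1 - conj(a)*z0|^2 = 0.91^2 + 0.06^2 = 0.8317
Step 4: |B_a(0.3)| = sqrt(0.04 / 0.8317) = sqrt(0.048094)
Step 5: = 0.2193

0.2193


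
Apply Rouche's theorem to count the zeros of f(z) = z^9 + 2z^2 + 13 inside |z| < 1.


Step 1: On |z| = 1 the three terms have sizes |z^9| = 1^9 = 1, |2z^2| = 2*1^2 = 2, |13| = 13
Step 2: The dominant term is g(z) = 13; let h(z) = z^9 + 2z^2 so f = g + h
Step 3: On |z| = 1: |g| = 13 and |h| <= 1 + 2 = 3
Step 4: Since 13 > 3, |h| < |g| on |z| = 1, so by Rouche f has the same number of zeros as g inside |z| < 1
Step 5: g(z) = 13 is a nonzero constant with no zeros inside |z| < 1. Answer = 0

0


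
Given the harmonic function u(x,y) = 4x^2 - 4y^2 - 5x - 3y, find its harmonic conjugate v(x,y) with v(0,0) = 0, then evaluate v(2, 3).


Step 1: v_x = -u_y = 8y + 3
Step 2: v_y = u_x = 8x - 5
Step 3: v = 8xy + 3x - 5y + C
Step 4: v(0,0) = 0 => C = 0
Step 5: v(2, 3) = 39

39


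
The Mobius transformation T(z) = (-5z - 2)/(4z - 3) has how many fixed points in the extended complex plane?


Step 1: Fixed points satisfy T(z) = z
Step 2: 4z^2 + 2z + 2 = 0
Step 3: Discriminant = 2^2 - 4*4*2 = -28
Step 4: Number of fixed points = 2

2


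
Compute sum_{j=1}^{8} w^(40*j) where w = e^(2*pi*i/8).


Step 1: The sum sum_{j=1}^{n} w^(k*j) equals n if n | k, else 0.
Step 2: Here n = 8, k = 40
Step 3: Does n divide k? 8 | 40 -> True
Step 4: Sum = 8

8


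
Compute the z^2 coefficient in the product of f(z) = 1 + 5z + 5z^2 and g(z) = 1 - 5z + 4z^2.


Step 1: z^2 term in f*g comes from: (1)*(4z^2) + (5z)*(-5z) + (5z^2)*(1)
Step 2: = 4 - 25 + 5
Step 3: = -16

-16


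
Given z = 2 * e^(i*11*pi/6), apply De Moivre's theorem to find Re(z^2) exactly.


Step 1: By De Moivre's theorem, z^2 = 2^2 * e^(i*2*11*pi/6) = 4 * (cos(11*pi/3) + i*sin(11*pi/3))
Step 2: |z|^2 = 2^2 = 4
Step 3: Reduce the angle mod 2*pi: 11*pi/3 - 2*pi = 5*pi/3
Step 4: cos(5*pi/3) = 1/2
Step 5: Re(z^2) = 4 * 1/2 = 2

2


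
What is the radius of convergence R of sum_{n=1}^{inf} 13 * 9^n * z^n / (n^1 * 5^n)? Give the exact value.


Step 1: General term a_n = 13 * 9^n / (n^1 * 5^n)
Step 2: By the root test, |a_n|^(1/n) = 13^(1/n) * 9 / (n^(1/n) * 5) -> 9/5 as n -> infinity (since 13^(1/n) -> 1 and n^(1/n) -> 1)
Step 3: R = 1/lim|a_n|^(1/n) = 5/9

5/9


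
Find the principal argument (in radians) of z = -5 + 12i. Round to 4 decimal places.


Step 1: z = -5 + 12i
Step 2: arg(z) = atan2(12, -5)
Step 3: arg(z) = 1.9656

1.9656


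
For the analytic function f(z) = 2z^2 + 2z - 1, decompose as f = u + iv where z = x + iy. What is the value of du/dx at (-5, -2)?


Step 1: f(z) = 2(x+iy)^2 + 2(x+iy) - 1
Step 2: u = 2(x^2 - y^2) + 2x - 1
Step 3: u_x = 4x + 2
Step 4: At (-5, -2): u_x = -20 + 2 = -18

-18


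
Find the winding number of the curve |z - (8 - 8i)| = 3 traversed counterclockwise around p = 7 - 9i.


Step 1: Center c = (8, -8), radius = 3
Step 2: |p - c|^2 = (-1)^2 + (-1)^2 = 2
Step 3: r^2 = 9
Step 4: |p-c| < r so winding number = 1

1


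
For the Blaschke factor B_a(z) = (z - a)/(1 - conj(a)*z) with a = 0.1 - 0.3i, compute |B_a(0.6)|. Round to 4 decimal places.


Step 1: Numerator z0 - a = 0.6 - (0.1 - 0.3i) = 0.5 + 0.3i
Step 2: Denominator 1 - conj(a)*z0 = 1 - (0.1 + 0.3i)*0.6 = 0.94 - 0.18i
Step 3: |z0 - a|^2 = 0.5^2 + 0.3^2 = 0.34; |1 - conj(a)*z0|^2 = 0.94^2 + (-0.18)^2 = 0.916
Step 4: |B_a(0.6)| = sqrt(0.34 / 0.916) = sqrt(0.371179)
Step 5: = 0.6092

0.6092


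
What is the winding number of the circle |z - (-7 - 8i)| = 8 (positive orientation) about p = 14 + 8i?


Step 1: Center c = (-7, -8), radius = 8
Step 2: |p - c|^2 = 21^2 + 16^2 = 697
Step 3: r^2 = 64
Step 4: |p-c| > r so winding number = 0

0


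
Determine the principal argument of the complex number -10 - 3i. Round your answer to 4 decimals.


Step 1: z = -10 - 3i
Step 2: arg(z) = atan2(-3, -10)
Step 3: arg(z) = -2.8501

-2.8501


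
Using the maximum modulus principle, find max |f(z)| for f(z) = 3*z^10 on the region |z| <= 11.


Step 1: On |z| = 11, |f(z)| = 3 * |z|^10 = 3 * 11^10
Step 2: By maximum modulus principle, maximum is on boundary.
Step 3: Maximum = 3 * 25937424601 = 77812273803

77812273803


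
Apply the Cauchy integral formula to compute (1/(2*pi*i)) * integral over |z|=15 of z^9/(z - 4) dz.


Step 1: f(z) = z^9, a = 4 is inside |z| = 15
Step 2: By Cauchy integral formula: (1/(2pi*i)) * integral = f(a)
Step 3: f(4) = 4^9 = 262144

262144


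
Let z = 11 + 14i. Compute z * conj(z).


Step 1: conj(z) = 11 - 14i
Step 2: z * conj(z) = 11^2 + 14^2
Step 3: = 121 + 196 = 317

317


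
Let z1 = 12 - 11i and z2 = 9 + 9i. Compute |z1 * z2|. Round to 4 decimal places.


Step 1: |z1| = sqrt(12^2 + (-11)^2) = sqrt(265)
Step 2: |z2| = sqrt(9^2 + 9^2) = sqrt(162)
Step 3: |z1*z2| = |z1|*|z2| = sqrt(265) * sqrt(162) = sqrt(265 * 162) = sqrt(42930)
Step 4: = 207.1956

207.1956


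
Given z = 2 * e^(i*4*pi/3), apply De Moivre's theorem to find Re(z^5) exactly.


Step 1: By De Moivre's theorem, z^5 = 2^5 * e^(i*5*4*pi/3) = 32 * (cos(20*pi/3) + i*sin(20*pi/3))
Step 2: |z|^5 = 2^5 = 32
Step 3: Reduce the angle mod 2*pi: 20*pi/3 - 6*pi = 2*pi/3
Step 4: cos(2*pi/3) = -1/2
Step 5: Re(z^5) = 32 * (-1/2) = -16

-16


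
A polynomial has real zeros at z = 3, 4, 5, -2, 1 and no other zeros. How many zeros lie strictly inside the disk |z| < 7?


Step 1: Check each root:
  z = 3: |3| = 3 < 7
  z = 4: |4| = 4 < 7
  z = 5: |5| = 5 < 7
  z = -2: |-2| = 2 < 7
  z = 1: |1| = 1 < 7
Step 2: Count = 5

5


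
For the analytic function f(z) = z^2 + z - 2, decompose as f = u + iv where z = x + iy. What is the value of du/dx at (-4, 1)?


Step 1: f(z) = (x+iy)^2 + (x+iy) - 2
Step 2: u = (x^2 - y^2) + x - 2
Step 3: u_x = 2x + 1
Step 4: At (-4, 1): u_x = -8 + 1 = -7

-7


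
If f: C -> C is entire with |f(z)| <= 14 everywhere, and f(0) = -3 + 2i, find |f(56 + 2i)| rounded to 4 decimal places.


Step 1: By Liouville's theorem, a bounded entire function is constant.
Step 2: f(z) = f(0) = -3 + 2i for all z.
Step 3: |f(w)| = |-3 + 2i| = sqrt(9 + 4)
Step 4: = 3.6056

3.6056


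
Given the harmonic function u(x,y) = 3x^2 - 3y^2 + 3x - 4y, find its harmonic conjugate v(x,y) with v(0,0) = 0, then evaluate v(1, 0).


Step 1: v_x = -u_y = 6y + 4
Step 2: v_y = u_x = 6x + 3
Step 3: v = 6xy + 4x + 3y + C
Step 4: v(0,0) = 0 => C = 0
Step 5: v(1, 0) = 4

4


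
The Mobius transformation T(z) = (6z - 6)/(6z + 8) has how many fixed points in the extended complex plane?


Step 1: Fixed points satisfy T(z) = z
Step 2: 6z^2 + 2z + 6 = 0
Step 3: Discriminant = 2^2 - 4*6*6 = -140
Step 4: Number of fixed points = 2

2


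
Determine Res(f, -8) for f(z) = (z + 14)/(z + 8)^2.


Step 1: Pole of order 2 at z = -8
Step 2: Res = lim d/dz [(z + 8)^2 * f(z)] as z -> -8
Step 3: (z + 8)^2 * f(z) = z + 14
Step 4: d/dz[z + 14] = 1

1


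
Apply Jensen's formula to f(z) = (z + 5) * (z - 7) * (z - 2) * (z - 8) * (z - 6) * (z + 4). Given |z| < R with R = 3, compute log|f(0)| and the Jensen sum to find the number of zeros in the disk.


Jensen's formula: (1/2pi)*integral log|f(Re^it)|dt = log|f(0)| + sum_{|a_k|<R} log(R/|a_k|)
Step 1: f(0) = 5 * (-7) * (-2) * (-8) * (-6) * 4 = 13440
Step 2: log|f(0)| = log|-5| + log|7| + log|2| + log|8| + log|6| + log|-4| = 9.506
Step 3: Zeros inside |z| < 3: 2
Step 4: Jensen sum = log(3/2) = 0.4055
Step 5: n(R) = number of terms in the Jensen sum = count of zeros inside |z| < 3 = 1

1
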